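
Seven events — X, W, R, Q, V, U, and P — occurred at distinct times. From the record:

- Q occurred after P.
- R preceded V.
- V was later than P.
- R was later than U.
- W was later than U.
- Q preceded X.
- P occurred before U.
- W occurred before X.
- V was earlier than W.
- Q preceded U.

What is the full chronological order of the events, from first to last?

The constraints fix every adjacent pair, so only one ordering works:
P → Q → U → R → V → W → X.

P, Q, U, R, V, W, X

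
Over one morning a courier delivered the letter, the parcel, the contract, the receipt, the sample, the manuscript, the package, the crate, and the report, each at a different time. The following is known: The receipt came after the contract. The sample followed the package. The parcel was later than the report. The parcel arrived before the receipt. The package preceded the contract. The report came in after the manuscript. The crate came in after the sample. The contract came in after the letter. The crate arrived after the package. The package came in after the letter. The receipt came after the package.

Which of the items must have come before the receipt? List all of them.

the contract, the letter, the manuscript, the package, the parcel, the report

Directly stated before the receipt: the contract, the package, and the parcel.
The letter reaches the receipt via the letter → the contract → the receipt.
The manuscript reaches the receipt via the manuscript → the report → the parcel → the receipt.
The report reaches the receipt via the report → the parcel → the receipt.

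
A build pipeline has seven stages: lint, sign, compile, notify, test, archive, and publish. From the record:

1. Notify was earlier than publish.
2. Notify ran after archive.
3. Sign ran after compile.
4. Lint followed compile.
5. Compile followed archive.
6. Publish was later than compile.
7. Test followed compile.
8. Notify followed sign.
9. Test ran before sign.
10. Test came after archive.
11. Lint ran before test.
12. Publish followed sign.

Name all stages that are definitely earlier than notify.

archive, compile, lint, sign, test

Directly stated before notify: archive and sign.
Compile reaches notify via compile → sign → notify.
Lint reaches notify via lint → test → sign → notify.
Test reaches notify via test → sign → notify.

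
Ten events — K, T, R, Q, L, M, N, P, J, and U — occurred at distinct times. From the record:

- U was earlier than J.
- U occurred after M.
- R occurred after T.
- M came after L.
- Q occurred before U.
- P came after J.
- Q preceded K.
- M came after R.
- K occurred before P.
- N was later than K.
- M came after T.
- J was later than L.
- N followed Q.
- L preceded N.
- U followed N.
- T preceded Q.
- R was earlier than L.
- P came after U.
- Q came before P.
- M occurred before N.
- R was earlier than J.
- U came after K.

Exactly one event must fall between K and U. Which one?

Tracing the constraints gives K → N → U, so N sits after K and before U.
No other event is forced both after K and before U.

N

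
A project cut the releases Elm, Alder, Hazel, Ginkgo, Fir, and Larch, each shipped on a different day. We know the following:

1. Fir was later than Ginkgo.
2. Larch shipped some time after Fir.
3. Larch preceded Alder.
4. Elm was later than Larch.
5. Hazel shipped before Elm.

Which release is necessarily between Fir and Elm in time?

Larch

Tracing the constraints gives Fir → Larch → Elm, so Larch sits after Fir and before Elm.
No other release is forced both after Fir and before Elm.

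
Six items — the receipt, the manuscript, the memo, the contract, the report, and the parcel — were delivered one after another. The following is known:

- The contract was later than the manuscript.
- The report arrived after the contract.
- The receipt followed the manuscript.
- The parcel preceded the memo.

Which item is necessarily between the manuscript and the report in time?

Tracing the constraints gives the manuscript → the contract → the report, so the contract sits after the manuscript and before the report.
No other item is forced both after the manuscript and before the report.

the contract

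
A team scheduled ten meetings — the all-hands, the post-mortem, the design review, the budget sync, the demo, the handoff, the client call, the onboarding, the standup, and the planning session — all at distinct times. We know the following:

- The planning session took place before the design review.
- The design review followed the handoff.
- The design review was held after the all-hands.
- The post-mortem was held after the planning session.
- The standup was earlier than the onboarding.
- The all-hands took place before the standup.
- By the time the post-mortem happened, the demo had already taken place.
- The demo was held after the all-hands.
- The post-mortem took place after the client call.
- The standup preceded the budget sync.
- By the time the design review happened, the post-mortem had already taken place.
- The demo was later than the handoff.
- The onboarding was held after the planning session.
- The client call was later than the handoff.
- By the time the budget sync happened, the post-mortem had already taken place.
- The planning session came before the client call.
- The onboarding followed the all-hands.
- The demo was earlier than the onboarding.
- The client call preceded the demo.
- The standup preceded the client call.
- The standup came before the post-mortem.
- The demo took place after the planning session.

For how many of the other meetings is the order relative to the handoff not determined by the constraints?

3

Forced after the handoff: the budget sync, the client call, the demo, the design review, the onboarding, and the post-mortem.
That leaves the all-hands, the planning session, and the standup with no forced order relative to the handoff — 3.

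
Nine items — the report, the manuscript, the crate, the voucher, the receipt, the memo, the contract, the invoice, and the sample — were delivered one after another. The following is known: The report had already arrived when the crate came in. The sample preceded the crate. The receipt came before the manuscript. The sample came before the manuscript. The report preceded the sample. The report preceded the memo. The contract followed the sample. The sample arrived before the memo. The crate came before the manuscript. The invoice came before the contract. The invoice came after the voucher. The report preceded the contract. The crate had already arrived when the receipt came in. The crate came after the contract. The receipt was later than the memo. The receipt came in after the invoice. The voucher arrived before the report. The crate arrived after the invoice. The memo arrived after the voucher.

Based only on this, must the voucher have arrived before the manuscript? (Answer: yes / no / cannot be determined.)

Chain the constraints: the voucher → the report → the sample → the manuscript. Each link is directly stated, so the voucher comes before the manuscript.

yes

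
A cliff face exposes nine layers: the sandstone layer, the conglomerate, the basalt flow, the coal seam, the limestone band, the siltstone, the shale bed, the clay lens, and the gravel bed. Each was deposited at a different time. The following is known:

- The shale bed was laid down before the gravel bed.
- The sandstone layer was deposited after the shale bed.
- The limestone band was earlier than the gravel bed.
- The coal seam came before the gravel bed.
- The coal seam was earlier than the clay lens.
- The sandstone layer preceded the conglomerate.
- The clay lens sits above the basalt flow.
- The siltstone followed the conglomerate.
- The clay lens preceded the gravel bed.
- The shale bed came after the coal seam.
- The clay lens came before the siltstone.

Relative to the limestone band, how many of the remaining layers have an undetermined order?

7

Forced after the limestone band: the gravel bed.
That leaves the basalt flow, the clay lens, the coal seam, the conglomerate, the sandstone layer, the shale bed, and the siltstone with no forced order relative to the limestone band — 7.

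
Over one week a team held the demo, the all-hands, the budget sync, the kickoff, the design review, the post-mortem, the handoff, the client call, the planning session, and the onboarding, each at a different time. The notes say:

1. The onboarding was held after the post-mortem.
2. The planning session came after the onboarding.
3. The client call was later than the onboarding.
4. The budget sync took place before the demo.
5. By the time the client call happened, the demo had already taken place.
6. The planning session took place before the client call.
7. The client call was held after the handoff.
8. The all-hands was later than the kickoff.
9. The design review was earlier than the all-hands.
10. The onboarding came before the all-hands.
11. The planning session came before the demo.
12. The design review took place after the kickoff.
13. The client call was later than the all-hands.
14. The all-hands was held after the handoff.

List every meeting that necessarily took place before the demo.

the budget sync, the onboarding, the planning session, the post-mortem

Directly stated before the demo: the budget sync and the planning session.
The onboarding reaches the demo via the onboarding → the planning session → the demo.
The post-mortem reaches the demo via the post-mortem → the onboarding → the planning session → the demo.
No chain forces the kickoff (or any of the others) ahead of the demo.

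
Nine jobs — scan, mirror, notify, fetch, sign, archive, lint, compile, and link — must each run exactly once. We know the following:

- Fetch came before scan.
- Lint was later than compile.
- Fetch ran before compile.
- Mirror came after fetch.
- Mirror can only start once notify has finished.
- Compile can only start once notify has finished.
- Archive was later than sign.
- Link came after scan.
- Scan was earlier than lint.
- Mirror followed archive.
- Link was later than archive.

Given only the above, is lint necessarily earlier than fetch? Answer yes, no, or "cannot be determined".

no

Tracing the constraints gives fetch → scan → lint, so fetch must come before lint.
That means lint cannot be before fetch.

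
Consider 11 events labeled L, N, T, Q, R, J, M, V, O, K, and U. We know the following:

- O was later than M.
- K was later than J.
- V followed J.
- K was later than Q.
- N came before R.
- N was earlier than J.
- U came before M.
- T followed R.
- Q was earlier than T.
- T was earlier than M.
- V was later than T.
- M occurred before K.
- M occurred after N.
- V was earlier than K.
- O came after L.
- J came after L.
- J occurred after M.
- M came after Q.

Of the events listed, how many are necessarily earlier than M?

5

Directly stated before M: N, Q, T, and U.
R reaches M via R → T → M.
That's N, Q, R, T, and U — 5 in all.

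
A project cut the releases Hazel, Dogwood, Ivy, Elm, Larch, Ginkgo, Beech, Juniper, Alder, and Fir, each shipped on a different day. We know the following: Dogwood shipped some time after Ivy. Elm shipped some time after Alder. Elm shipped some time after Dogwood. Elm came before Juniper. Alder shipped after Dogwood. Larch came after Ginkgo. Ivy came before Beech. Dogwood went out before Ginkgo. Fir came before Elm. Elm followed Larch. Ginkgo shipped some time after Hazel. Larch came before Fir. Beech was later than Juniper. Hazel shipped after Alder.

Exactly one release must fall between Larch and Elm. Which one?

Tracing the constraints gives Larch → Fir → Elm, so Fir sits after Larch and before Elm.
No other release is forced both after Larch and before Elm.

Fir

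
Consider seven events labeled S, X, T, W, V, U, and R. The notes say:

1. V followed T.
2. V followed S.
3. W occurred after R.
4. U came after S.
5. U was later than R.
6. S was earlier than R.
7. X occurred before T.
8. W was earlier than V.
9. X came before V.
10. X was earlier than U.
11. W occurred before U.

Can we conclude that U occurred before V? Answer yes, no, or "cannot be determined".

No chain of stated constraints runs from U to V, and none runs from V to U either.
So the relative order of U and V is not fixed by the given facts.

cannot be determined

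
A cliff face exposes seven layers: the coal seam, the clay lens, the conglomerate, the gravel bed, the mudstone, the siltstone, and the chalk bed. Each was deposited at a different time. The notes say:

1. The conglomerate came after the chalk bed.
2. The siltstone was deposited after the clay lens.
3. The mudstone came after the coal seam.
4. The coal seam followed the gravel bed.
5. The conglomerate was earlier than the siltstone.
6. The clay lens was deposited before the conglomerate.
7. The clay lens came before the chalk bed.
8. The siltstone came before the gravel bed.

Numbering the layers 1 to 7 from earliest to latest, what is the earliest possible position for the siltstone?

4

The chalk bed, the clay lens, and the conglomerate must all come before the siltstone — 3 forced predecessors.
Nothing else is forced ahead of the siltstone, so its earliest slot is position 3 + 1 = 4.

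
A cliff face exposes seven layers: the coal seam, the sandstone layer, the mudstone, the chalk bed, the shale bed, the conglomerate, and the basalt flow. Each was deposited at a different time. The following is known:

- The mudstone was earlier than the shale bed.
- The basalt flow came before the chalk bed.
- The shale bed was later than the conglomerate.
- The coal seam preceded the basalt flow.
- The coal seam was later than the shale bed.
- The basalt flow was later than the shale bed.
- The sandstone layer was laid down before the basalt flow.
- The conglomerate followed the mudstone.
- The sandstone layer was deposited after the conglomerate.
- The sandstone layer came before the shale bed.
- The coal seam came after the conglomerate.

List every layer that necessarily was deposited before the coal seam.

the conglomerate, the mudstone, the sandstone layer, the shale bed

Directly stated before the coal seam: the conglomerate and the shale bed.
The mudstone reaches the coal seam via the mudstone → the conglomerate → the coal seam.
The sandstone layer reaches the coal seam via the sandstone layer → the shale bed → the coal seam.
No chain forces the basalt flow (or any of the others) ahead of the coal seam.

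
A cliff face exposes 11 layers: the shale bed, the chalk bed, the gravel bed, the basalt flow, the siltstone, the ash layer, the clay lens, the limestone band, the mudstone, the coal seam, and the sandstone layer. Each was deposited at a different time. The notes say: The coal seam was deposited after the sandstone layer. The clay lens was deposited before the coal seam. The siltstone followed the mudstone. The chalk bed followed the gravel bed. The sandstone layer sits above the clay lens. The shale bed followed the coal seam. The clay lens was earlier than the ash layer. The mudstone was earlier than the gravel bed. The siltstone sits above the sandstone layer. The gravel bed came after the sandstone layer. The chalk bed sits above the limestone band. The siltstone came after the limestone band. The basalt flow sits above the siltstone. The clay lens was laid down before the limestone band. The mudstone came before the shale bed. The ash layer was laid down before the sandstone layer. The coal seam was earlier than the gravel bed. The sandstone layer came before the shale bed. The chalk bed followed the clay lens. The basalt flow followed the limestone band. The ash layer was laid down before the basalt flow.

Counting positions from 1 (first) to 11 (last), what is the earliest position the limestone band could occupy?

2

The clay lens must come before the limestone band — 1 forced predecessor.
Nothing else is forced ahead of the limestone band, so its earliest slot is position 1 + 1 = 2.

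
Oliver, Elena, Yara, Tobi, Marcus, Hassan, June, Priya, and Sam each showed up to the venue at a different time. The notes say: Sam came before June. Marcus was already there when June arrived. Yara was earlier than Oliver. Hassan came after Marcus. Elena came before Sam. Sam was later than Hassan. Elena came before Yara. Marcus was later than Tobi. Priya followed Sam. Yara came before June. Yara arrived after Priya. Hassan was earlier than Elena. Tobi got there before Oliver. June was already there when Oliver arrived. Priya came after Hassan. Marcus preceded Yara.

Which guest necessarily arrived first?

Tobi

Tobi has a chain of constraints placing them before every other guest, so Tobi must be first.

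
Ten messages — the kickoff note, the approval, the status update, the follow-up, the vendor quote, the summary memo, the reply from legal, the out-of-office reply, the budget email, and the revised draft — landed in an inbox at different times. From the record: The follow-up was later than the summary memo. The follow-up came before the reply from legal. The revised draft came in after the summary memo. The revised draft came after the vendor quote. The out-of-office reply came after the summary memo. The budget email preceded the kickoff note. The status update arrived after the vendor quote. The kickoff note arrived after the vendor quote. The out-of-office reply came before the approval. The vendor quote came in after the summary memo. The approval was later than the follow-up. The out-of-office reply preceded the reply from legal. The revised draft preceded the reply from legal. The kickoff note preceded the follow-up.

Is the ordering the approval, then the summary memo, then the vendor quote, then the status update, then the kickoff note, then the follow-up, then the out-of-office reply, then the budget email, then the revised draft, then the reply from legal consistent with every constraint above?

no

The constraints require the out-of-office reply before the approval, but in the proposed sequence the approval appears ahead of the out-of-office reply. That one violation is enough.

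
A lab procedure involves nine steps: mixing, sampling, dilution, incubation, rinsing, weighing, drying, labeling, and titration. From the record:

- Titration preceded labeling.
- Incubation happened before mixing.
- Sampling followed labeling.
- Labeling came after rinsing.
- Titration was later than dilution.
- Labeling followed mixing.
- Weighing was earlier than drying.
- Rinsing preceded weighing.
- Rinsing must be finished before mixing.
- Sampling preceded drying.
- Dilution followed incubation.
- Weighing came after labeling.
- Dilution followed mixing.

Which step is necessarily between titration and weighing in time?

Tracing the constraints gives titration → labeling → weighing, so labeling sits after titration and before weighing.
No other step is forced both after titration and before weighing.

labeling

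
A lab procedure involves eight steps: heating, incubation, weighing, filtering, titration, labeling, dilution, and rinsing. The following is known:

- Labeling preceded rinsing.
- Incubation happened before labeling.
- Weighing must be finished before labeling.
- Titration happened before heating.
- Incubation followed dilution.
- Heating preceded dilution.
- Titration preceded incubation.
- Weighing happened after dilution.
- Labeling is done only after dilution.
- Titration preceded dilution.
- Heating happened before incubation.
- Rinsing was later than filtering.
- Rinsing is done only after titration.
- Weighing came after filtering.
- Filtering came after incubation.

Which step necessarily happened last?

rinsing

Every other step has a chain of constraints placing it before rinsing, so rinsing is last.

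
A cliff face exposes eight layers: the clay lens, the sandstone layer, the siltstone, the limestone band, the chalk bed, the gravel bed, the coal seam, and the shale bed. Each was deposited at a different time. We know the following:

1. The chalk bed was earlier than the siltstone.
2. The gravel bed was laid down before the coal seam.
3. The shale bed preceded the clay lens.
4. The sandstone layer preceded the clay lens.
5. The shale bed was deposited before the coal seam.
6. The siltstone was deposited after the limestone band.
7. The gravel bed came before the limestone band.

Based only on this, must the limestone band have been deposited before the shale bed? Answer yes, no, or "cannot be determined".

cannot be determined

No chain of stated constraints runs from the limestone band to the shale bed, and none runs from the shale bed to the limestone band either.
So the relative order of the limestone band and the shale bed is not fixed by the given facts.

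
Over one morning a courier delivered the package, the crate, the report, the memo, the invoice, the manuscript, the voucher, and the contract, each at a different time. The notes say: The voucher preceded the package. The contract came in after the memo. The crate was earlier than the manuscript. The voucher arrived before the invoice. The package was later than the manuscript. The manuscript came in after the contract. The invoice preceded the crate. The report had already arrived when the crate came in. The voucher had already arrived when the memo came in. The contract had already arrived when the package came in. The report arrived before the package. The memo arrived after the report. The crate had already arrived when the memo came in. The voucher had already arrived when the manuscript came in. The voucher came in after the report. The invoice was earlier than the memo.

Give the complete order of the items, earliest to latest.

The constraints fix every adjacent pair, so only one ordering works:
the report → the voucher → the invoice → the crate → the memo → the contract → the manuscript → the package.

the report, the voucher, the invoice, the crate, the memo, the contract, the manuscript, the package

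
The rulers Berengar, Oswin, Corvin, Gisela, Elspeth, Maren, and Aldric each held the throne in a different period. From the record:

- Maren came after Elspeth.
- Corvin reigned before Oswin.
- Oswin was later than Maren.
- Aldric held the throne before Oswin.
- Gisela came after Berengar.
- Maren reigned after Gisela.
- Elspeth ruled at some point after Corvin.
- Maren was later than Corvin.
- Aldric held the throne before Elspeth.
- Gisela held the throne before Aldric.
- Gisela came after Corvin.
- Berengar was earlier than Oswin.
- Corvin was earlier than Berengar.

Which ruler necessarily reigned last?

Every other ruler has a chain of constraints placing them before Oswin, so Oswin is last.

Oswin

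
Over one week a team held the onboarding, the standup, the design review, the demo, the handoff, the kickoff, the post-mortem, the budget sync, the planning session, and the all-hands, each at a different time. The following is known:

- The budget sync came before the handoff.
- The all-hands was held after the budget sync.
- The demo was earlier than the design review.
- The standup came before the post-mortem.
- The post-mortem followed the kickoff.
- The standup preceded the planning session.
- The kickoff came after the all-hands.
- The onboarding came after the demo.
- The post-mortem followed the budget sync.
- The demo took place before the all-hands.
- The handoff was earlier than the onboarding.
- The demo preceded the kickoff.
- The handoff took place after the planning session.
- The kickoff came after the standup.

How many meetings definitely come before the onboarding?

Directly stated before the onboarding: the demo and the handoff.
The budget sync reaches the onboarding via the budget sync → the handoff → the onboarding.
The planning session reaches the onboarding via the planning session → the handoff → the onboarding.
The standup reaches the onboarding via the standup → the planning session → the handoff → the onboarding.
That's the budget sync, the demo, the handoff, the planning session, and the standup — 5 in all.

5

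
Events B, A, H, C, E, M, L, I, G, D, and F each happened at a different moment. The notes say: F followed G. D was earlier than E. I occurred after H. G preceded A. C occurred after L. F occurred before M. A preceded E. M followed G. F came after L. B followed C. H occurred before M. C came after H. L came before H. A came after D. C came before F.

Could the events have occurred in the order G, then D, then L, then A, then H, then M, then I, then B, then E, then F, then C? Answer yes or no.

no

The constraints require C before B, but in the proposed sequence B appears ahead of C. That one violation is enough.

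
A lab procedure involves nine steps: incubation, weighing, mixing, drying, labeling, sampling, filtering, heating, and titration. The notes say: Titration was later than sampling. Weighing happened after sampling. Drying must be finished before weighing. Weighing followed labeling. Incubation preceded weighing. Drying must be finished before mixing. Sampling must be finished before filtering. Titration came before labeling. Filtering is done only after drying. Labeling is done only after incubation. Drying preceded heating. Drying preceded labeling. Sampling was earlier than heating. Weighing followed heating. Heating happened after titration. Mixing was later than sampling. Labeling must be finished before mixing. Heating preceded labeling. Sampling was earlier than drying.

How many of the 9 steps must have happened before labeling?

5

Directly stated before labeling: drying, heating, incubation, and titration.
Sampling reaches labeling via sampling → heating → labeling.
No chain forces mixing (or any of the others) ahead of labeling.
That's drying, heating, incubation, sampling, and titration — 5 in all.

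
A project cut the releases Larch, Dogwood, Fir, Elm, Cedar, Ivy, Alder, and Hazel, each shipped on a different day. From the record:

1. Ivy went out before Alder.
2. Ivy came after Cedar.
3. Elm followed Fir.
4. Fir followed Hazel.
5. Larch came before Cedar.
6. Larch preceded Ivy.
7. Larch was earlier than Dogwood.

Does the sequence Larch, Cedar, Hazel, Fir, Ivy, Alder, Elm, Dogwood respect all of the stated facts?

Check each stated constraint against the proposed order — e.g. Larch is ahead of Ivy; Larch is ahead of Dogwood. Every pair is in the required order; nothing is violated.

yes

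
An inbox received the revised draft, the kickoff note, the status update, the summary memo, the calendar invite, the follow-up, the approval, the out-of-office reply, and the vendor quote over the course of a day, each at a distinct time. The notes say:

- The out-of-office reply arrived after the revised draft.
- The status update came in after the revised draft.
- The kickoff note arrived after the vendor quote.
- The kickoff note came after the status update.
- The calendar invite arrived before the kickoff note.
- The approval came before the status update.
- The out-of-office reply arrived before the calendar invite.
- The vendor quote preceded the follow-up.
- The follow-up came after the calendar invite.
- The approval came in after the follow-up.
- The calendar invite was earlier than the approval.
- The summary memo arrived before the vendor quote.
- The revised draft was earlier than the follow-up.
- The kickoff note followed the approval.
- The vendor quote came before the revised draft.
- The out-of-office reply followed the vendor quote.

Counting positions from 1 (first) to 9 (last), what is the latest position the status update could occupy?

The status update must come before the kickoff note — 1 message forced after it.
Everything else can be placed before the status update in some valid order, so the status update can sit as late as position 9 − 1 = 8.

8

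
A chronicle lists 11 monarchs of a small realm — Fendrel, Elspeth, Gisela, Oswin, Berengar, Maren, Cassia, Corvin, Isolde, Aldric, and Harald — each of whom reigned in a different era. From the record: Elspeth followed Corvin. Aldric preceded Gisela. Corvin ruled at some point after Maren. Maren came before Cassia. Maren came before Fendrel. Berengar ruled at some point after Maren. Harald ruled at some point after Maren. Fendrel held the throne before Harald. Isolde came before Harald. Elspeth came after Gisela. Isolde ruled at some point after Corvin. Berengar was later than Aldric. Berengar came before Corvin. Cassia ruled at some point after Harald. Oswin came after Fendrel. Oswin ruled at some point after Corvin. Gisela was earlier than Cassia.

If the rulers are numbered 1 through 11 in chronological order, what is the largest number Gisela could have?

9

Gisela must come before Cassia and Elspeth — 2 rulers forced after them.
Everything else can be placed before Gisela in some valid order, so Gisela can sit as late as position 11 − 2 = 9.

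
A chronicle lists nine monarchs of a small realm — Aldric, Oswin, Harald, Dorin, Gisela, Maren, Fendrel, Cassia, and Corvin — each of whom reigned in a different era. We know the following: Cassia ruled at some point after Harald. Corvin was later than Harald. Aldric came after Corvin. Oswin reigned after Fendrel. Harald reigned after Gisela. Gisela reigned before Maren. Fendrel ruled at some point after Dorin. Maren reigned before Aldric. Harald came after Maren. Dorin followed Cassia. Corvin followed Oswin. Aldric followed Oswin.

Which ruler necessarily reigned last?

Aldric

Every other ruler has a chain of constraints placing them before Aldric, so Aldric is last.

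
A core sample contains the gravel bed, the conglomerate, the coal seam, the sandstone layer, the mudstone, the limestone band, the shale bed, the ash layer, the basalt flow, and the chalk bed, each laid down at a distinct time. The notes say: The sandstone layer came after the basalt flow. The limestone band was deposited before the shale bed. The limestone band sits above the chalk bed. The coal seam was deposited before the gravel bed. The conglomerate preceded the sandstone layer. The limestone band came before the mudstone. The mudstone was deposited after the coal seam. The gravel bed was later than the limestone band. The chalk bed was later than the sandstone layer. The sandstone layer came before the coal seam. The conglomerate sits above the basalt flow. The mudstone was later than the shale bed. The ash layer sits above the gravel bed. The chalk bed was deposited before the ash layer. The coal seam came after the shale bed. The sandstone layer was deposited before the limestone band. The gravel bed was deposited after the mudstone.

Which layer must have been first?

The basalt flow has a chain of constraints placing it before every other layer, so the basalt flow must be first.

the basalt flow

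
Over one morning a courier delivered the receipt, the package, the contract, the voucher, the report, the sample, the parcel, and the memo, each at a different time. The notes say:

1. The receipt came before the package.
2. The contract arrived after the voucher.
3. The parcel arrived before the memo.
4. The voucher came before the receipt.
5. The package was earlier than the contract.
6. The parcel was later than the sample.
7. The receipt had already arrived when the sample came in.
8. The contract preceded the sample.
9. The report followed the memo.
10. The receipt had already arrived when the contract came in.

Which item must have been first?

The voucher has a chain of constraints placing it before every other item, so the voucher must be first.

the voucher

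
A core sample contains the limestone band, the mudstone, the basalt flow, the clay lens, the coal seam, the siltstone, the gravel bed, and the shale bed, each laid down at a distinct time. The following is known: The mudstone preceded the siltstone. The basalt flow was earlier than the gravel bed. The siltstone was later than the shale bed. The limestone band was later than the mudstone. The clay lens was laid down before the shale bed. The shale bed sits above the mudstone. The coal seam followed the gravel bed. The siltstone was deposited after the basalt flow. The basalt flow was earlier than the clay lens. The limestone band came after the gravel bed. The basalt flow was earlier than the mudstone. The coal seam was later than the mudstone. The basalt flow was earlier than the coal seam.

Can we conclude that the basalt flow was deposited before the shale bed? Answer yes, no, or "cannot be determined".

yes

Chain the constraints: the basalt flow → the clay lens → the shale bed. Each link is directly stated, so the basalt flow comes before the shale bed.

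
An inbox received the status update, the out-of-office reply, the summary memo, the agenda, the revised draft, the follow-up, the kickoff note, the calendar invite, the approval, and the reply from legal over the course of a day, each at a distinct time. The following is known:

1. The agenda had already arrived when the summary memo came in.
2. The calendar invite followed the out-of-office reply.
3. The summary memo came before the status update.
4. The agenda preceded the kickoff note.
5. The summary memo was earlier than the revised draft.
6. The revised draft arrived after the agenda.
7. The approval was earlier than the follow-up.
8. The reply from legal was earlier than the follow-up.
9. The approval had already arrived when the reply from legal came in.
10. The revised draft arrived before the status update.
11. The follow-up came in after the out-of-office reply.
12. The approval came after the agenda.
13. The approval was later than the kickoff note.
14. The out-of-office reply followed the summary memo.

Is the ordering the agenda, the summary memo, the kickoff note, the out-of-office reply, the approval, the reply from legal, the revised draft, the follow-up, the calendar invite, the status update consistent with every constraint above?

Check each stated constraint against the proposed order — e.g. the agenda is ahead of the revised draft; the summary memo is ahead of the status update. Every pair is in the required order; nothing is violated.

yes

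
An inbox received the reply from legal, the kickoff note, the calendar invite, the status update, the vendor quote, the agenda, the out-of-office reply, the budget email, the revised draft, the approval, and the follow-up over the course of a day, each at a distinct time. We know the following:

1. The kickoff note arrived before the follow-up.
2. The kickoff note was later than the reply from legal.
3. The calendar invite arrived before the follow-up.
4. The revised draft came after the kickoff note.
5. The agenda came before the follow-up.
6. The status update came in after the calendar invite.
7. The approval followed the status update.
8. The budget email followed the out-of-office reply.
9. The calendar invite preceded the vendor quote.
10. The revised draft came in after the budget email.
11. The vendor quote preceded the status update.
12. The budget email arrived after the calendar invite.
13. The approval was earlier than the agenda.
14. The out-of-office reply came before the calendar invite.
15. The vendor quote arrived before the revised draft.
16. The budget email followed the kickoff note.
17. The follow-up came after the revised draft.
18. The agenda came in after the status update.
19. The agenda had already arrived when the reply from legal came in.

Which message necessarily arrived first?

The out-of-office reply has a chain of constraints placing it before every other message, so the out-of-office reply must be first.

the out-of-office reply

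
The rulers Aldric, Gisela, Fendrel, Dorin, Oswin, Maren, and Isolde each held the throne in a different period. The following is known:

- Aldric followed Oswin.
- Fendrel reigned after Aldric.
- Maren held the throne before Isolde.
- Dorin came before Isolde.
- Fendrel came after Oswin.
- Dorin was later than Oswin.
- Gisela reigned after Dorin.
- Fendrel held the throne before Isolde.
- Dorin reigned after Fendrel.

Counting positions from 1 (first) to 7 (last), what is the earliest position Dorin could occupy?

4

Aldric, Fendrel, and Oswin must all come before Dorin — 3 forced predecessors.
Nothing else is forced ahead of Dorin, so their earliest slot is position 3 + 1 = 4.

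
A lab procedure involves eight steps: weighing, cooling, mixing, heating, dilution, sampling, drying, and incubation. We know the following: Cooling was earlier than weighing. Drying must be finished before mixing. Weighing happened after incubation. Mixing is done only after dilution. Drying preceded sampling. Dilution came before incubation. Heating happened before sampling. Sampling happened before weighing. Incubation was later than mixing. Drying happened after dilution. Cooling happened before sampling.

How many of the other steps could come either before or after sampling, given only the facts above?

2

Forced before sampling: cooling, dilution, drying, and heating; forced after sampling: weighing.
That leaves incubation and mixing with no forced order relative to sampling — 2.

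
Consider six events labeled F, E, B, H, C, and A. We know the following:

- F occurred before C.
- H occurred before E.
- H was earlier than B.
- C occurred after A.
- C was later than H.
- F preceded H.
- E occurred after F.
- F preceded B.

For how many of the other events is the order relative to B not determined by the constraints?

3

Forced before B: F and H.
That leaves A, C, and E with no forced order relative to B — 3.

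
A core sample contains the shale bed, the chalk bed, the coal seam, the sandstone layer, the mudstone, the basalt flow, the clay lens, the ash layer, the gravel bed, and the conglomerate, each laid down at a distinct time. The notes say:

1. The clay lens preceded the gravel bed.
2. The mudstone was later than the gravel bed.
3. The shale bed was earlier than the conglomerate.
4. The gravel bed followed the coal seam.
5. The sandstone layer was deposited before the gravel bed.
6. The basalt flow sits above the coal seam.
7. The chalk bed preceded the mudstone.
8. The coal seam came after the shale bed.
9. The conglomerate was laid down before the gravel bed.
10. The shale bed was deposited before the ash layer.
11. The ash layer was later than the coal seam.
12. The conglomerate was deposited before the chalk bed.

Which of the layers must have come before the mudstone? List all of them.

Directly stated before the mudstone: the chalk bed and the gravel bed.
The clay lens reaches the mudstone via the clay lens → the gravel bed → the mudstone.
The coal seam reaches the mudstone via the coal seam → the gravel bed → the mudstone.
The conglomerate reaches the mudstone via the conglomerate → the chalk bed → the mudstone.
Likewise the sandstone layer and the shale bed each reach the mudstone by chaining the stated constraints.
No chain forces the basalt flow (or any of the others) ahead of the mudstone.

the chalk bed, the clay lens, the coal seam, the conglomerate, the gravel bed, the sandstone layer, the shale bed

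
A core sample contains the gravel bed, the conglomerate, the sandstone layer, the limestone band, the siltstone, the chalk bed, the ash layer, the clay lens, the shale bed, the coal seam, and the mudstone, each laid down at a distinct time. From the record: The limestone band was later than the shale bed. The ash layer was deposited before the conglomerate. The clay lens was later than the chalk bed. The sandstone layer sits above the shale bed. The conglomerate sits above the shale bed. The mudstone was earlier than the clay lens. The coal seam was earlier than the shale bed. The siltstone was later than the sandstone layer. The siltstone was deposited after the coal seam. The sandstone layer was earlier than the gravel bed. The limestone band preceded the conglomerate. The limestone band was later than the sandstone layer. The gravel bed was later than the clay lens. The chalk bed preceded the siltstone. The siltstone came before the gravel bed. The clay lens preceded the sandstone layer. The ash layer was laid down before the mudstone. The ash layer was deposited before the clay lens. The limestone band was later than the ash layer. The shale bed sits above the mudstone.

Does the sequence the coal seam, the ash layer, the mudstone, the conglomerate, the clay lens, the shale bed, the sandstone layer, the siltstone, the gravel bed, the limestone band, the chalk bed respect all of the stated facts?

The constraints require the shale bed before the conglomerate, but in the proposed sequence the conglomerate appears ahead of the shale bed. That one violation is enough.

no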